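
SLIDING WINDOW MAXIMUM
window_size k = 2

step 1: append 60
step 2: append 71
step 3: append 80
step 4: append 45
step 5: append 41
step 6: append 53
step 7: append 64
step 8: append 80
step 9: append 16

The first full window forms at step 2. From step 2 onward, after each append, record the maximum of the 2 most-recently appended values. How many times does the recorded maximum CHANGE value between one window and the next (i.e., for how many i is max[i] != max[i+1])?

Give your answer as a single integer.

Answer: 5

Derivation:
step 1: append 60 -> window=[60] (not full yet)
step 2: append 71 -> window=[60, 71] -> max=71
step 3: append 80 -> window=[71, 80] -> max=80
step 4: append 45 -> window=[80, 45] -> max=80
step 5: append 41 -> window=[45, 41] -> max=45
step 6: append 53 -> window=[41, 53] -> max=53
step 7: append 64 -> window=[53, 64] -> max=64
step 8: append 80 -> window=[64, 80] -> max=80
step 9: append 16 -> window=[80, 16] -> max=80
Recorded maximums: 71 80 80 45 53 64 80 80
Changes between consecutive maximums: 5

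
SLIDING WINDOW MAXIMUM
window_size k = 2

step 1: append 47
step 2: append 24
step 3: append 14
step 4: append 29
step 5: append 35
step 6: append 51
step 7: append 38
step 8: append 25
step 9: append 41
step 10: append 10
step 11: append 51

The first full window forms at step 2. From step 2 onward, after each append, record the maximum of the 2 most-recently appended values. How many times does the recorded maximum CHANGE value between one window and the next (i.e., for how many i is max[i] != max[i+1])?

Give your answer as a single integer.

Answer: 7

Derivation:
step 1: append 47 -> window=[47] (not full yet)
step 2: append 24 -> window=[47, 24] -> max=47
step 3: append 14 -> window=[24, 14] -> max=24
step 4: append 29 -> window=[14, 29] -> max=29
step 5: append 35 -> window=[29, 35] -> max=35
step 6: append 51 -> window=[35, 51] -> max=51
step 7: append 38 -> window=[51, 38] -> max=51
step 8: append 25 -> window=[38, 25] -> max=38
step 9: append 41 -> window=[25, 41] -> max=41
step 10: append 10 -> window=[41, 10] -> max=41
step 11: append 51 -> window=[10, 51] -> max=51
Recorded maximums: 47 24 29 35 51 51 38 41 41 51
Changes between consecutive maximums: 7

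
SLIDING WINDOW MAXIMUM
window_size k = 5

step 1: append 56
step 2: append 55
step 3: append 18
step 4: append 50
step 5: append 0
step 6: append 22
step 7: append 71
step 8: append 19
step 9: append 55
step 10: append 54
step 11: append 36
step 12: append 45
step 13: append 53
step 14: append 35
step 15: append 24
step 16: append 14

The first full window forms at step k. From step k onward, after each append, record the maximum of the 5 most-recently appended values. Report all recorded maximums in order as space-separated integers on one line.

step 1: append 56 -> window=[56] (not full yet)
step 2: append 55 -> window=[56, 55] (not full yet)
step 3: append 18 -> window=[56, 55, 18] (not full yet)
step 4: append 50 -> window=[56, 55, 18, 50] (not full yet)
step 5: append 0 -> window=[56, 55, 18, 50, 0] -> max=56
step 6: append 22 -> window=[55, 18, 50, 0, 22] -> max=55
step 7: append 71 -> window=[18, 50, 0, 22, 71] -> max=71
step 8: append 19 -> window=[50, 0, 22, 71, 19] -> max=71
step 9: append 55 -> window=[0, 22, 71, 19, 55] -> max=71
step 10: append 54 -> window=[22, 71, 19, 55, 54] -> max=71
step 11: append 36 -> window=[71, 19, 55, 54, 36] -> max=71
step 12: append 45 -> window=[19, 55, 54, 36, 45] -> max=55
step 13: append 53 -> window=[55, 54, 36, 45, 53] -> max=55
step 14: append 35 -> window=[54, 36, 45, 53, 35] -> max=54
step 15: append 24 -> window=[36, 45, 53, 35, 24] -> max=53
step 16: append 14 -> window=[45, 53, 35, 24, 14] -> max=53

Answer: 56 55 71 71 71 71 71 55 55 54 53 53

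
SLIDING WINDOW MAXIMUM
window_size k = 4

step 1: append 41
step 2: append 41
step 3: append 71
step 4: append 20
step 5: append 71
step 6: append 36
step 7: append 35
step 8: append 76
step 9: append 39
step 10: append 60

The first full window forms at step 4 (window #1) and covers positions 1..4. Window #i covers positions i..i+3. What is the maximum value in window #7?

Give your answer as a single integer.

step 1: append 41 -> window=[41] (not full yet)
step 2: append 41 -> window=[41, 41] (not full yet)
step 3: append 71 -> window=[41, 41, 71] (not full yet)
step 4: append 20 -> window=[41, 41, 71, 20] -> max=71
step 5: append 71 -> window=[41, 71, 20, 71] -> max=71
step 6: append 36 -> window=[71, 20, 71, 36] -> max=71
step 7: append 35 -> window=[20, 71, 36, 35] -> max=71
step 8: append 76 -> window=[71, 36, 35, 76] -> max=76
step 9: append 39 -> window=[36, 35, 76, 39] -> max=76
step 10: append 60 -> window=[35, 76, 39, 60] -> max=76
Window #7 max = 76

Answer: 76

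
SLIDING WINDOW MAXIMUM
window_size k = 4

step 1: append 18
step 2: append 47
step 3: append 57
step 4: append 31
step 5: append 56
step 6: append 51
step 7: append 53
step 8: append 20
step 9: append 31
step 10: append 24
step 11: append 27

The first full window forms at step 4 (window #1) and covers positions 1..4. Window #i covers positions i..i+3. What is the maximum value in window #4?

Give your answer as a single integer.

step 1: append 18 -> window=[18] (not full yet)
step 2: append 47 -> window=[18, 47] (not full yet)
step 3: append 57 -> window=[18, 47, 57] (not full yet)
step 4: append 31 -> window=[18, 47, 57, 31] -> max=57
step 5: append 56 -> window=[47, 57, 31, 56] -> max=57
step 6: append 51 -> window=[57, 31, 56, 51] -> max=57
step 7: append 53 -> window=[31, 56, 51, 53] -> max=56
Window #4 max = 56

Answer: 56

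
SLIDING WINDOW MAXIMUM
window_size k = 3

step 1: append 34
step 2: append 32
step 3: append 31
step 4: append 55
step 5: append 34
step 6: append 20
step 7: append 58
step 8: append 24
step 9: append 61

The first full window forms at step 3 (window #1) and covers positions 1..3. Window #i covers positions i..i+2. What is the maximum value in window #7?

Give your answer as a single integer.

Answer: 61

Derivation:
step 1: append 34 -> window=[34] (not full yet)
step 2: append 32 -> window=[34, 32] (not full yet)
step 3: append 31 -> window=[34, 32, 31] -> max=34
step 4: append 55 -> window=[32, 31, 55] -> max=55
step 5: append 34 -> window=[31, 55, 34] -> max=55
step 6: append 20 -> window=[55, 34, 20] -> max=55
step 7: append 58 -> window=[34, 20, 58] -> max=58
step 8: append 24 -> window=[20, 58, 24] -> max=58
step 9: append 61 -> window=[58, 24, 61] -> max=61
Window #7 max = 61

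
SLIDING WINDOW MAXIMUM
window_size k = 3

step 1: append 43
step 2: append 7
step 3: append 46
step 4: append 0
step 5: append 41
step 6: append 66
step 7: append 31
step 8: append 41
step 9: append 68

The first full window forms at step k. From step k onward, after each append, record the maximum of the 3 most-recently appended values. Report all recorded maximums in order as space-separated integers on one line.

Answer: 46 46 46 66 66 66 68

Derivation:
step 1: append 43 -> window=[43] (not full yet)
step 2: append 7 -> window=[43, 7] (not full yet)
step 3: append 46 -> window=[43, 7, 46] -> max=46
step 4: append 0 -> window=[7, 46, 0] -> max=46
step 5: append 41 -> window=[46, 0, 41] -> max=46
step 6: append 66 -> window=[0, 41, 66] -> max=66
step 7: append 31 -> window=[41, 66, 31] -> max=66
step 8: append 41 -> window=[66, 31, 41] -> max=66
step 9: append 68 -> window=[31, 41, 68] -> max=68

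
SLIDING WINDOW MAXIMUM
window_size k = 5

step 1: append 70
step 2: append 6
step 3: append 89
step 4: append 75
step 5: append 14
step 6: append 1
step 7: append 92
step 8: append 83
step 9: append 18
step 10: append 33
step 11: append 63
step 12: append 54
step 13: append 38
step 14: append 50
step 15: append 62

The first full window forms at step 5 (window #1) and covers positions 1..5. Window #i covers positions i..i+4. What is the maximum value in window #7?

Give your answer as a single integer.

step 1: append 70 -> window=[70] (not full yet)
step 2: append 6 -> window=[70, 6] (not full yet)
step 3: append 89 -> window=[70, 6, 89] (not full yet)
step 4: append 75 -> window=[70, 6, 89, 75] (not full yet)
step 5: append 14 -> window=[70, 6, 89, 75, 14] -> max=89
step 6: append 1 -> window=[6, 89, 75, 14, 1] -> max=89
step 7: append 92 -> window=[89, 75, 14, 1, 92] -> max=92
step 8: append 83 -> window=[75, 14, 1, 92, 83] -> max=92
step 9: append 18 -> window=[14, 1, 92, 83, 18] -> max=92
step 10: append 33 -> window=[1, 92, 83, 18, 33] -> max=92
step 11: append 63 -> window=[92, 83, 18, 33, 63] -> max=92
Window #7 max = 92

Answer: 92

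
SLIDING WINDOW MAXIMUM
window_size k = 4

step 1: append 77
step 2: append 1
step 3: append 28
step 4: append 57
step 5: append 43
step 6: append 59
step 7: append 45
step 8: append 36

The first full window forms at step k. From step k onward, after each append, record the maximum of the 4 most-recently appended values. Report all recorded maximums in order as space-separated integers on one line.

step 1: append 77 -> window=[77] (not full yet)
step 2: append 1 -> window=[77, 1] (not full yet)
step 3: append 28 -> window=[77, 1, 28] (not full yet)
step 4: append 57 -> window=[77, 1, 28, 57] -> max=77
step 5: append 43 -> window=[1, 28, 57, 43] -> max=57
step 6: append 59 -> window=[28, 57, 43, 59] -> max=59
step 7: append 45 -> window=[57, 43, 59, 45] -> max=59
step 8: append 36 -> window=[43, 59, 45, 36] -> max=59

Answer: 77 57 59 59 59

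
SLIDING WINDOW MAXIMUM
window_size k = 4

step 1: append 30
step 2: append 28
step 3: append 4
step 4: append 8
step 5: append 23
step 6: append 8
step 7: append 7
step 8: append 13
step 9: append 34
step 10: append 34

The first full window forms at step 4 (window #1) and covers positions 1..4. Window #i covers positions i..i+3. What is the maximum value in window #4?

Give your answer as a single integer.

Answer: 23

Derivation:
step 1: append 30 -> window=[30] (not full yet)
step 2: append 28 -> window=[30, 28] (not full yet)
step 3: append 4 -> window=[30, 28, 4] (not full yet)
step 4: append 8 -> window=[30, 28, 4, 8] -> max=30
step 5: append 23 -> window=[28, 4, 8, 23] -> max=28
step 6: append 8 -> window=[4, 8, 23, 8] -> max=23
step 7: append 7 -> window=[8, 23, 8, 7] -> max=23
Window #4 max = 23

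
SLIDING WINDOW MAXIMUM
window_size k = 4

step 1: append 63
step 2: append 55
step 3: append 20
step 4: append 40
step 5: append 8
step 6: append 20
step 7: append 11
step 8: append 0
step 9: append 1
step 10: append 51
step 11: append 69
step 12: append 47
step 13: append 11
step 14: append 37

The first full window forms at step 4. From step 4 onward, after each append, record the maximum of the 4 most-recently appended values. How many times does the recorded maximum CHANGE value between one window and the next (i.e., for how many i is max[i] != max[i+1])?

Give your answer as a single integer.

step 1: append 63 -> window=[63] (not full yet)
step 2: append 55 -> window=[63, 55] (not full yet)
step 3: append 20 -> window=[63, 55, 20] (not full yet)
step 4: append 40 -> window=[63, 55, 20, 40] -> max=63
step 5: append 8 -> window=[55, 20, 40, 8] -> max=55
step 6: append 20 -> window=[20, 40, 8, 20] -> max=40
step 7: append 11 -> window=[40, 8, 20, 11] -> max=40
step 8: append 0 -> window=[8, 20, 11, 0] -> max=20
step 9: append 1 -> window=[20, 11, 0, 1] -> max=20
step 10: append 51 -> window=[11, 0, 1, 51] -> max=51
step 11: append 69 -> window=[0, 1, 51, 69] -> max=69
step 12: append 47 -> window=[1, 51, 69, 47] -> max=69
step 13: append 11 -> window=[51, 69, 47, 11] -> max=69
step 14: append 37 -> window=[69, 47, 11, 37] -> max=69
Recorded maximums: 63 55 40 40 20 20 51 69 69 69 69
Changes between consecutive maximums: 5

Answer: 5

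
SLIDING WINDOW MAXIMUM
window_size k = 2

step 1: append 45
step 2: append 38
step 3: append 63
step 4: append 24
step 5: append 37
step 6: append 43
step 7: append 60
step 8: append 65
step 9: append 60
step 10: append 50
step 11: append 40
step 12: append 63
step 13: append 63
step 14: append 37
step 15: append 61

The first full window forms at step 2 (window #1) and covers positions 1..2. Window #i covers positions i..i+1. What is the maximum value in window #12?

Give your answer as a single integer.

step 1: append 45 -> window=[45] (not full yet)
step 2: append 38 -> window=[45, 38] -> max=45
step 3: append 63 -> window=[38, 63] -> max=63
step 4: append 24 -> window=[63, 24] -> max=63
step 5: append 37 -> window=[24, 37] -> max=37
step 6: append 43 -> window=[37, 43] -> max=43
step 7: append 60 -> window=[43, 60] -> max=60
step 8: append 65 -> window=[60, 65] -> max=65
step 9: append 60 -> window=[65, 60] -> max=65
step 10: append 50 -> window=[60, 50] -> max=60
step 11: append 40 -> window=[50, 40] -> max=50
step 12: append 63 -> window=[40, 63] -> max=63
step 13: append 63 -> window=[63, 63] -> max=63
Window #12 max = 63

Answer: 63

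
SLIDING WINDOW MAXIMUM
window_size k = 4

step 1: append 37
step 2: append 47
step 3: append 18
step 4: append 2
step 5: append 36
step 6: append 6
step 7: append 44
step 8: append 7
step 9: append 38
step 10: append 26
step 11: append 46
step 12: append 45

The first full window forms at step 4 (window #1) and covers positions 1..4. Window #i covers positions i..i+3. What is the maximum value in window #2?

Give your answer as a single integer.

Answer: 47

Derivation:
step 1: append 37 -> window=[37] (not full yet)
step 2: append 47 -> window=[37, 47] (not full yet)
step 3: append 18 -> window=[37, 47, 18] (not full yet)
step 4: append 2 -> window=[37, 47, 18, 2] -> max=47
step 5: append 36 -> window=[47, 18, 2, 36] -> max=47
Window #2 max = 47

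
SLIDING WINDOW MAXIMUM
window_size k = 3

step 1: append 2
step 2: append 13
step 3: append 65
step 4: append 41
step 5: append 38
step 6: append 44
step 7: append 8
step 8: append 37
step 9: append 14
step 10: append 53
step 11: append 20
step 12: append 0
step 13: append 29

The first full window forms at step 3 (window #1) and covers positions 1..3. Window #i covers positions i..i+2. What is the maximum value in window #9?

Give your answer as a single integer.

step 1: append 2 -> window=[2] (not full yet)
step 2: append 13 -> window=[2, 13] (not full yet)
step 3: append 65 -> window=[2, 13, 65] -> max=65
step 4: append 41 -> window=[13, 65, 41] -> max=65
step 5: append 38 -> window=[65, 41, 38] -> max=65
step 6: append 44 -> window=[41, 38, 44] -> max=44
step 7: append 8 -> window=[38, 44, 8] -> max=44
step 8: append 37 -> window=[44, 8, 37] -> max=44
step 9: append 14 -> window=[8, 37, 14] -> max=37
step 10: append 53 -> window=[37, 14, 53] -> max=53
step 11: append 20 -> window=[14, 53, 20] -> max=53
Window #9 max = 53

Answer: 53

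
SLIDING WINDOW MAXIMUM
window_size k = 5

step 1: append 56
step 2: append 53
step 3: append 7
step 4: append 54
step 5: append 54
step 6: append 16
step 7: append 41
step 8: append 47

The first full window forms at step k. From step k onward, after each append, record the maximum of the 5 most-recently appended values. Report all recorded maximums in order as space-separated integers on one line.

step 1: append 56 -> window=[56] (not full yet)
step 2: append 53 -> window=[56, 53] (not full yet)
step 3: append 7 -> window=[56, 53, 7] (not full yet)
step 4: append 54 -> window=[56, 53, 7, 54] (not full yet)
step 5: append 54 -> window=[56, 53, 7, 54, 54] -> max=56
step 6: append 16 -> window=[53, 7, 54, 54, 16] -> max=54
step 7: append 41 -> window=[7, 54, 54, 16, 41] -> max=54
step 8: append 47 -> window=[54, 54, 16, 41, 47] -> max=54

Answer: 56 54 54 54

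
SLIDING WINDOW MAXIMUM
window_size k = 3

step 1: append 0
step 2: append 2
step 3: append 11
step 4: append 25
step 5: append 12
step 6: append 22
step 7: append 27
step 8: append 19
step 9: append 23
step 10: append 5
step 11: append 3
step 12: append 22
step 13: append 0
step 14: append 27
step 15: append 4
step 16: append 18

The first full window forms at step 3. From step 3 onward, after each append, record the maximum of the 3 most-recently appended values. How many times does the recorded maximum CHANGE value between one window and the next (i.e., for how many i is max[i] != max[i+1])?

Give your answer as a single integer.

step 1: append 0 -> window=[0] (not full yet)
step 2: append 2 -> window=[0, 2] (not full yet)
step 3: append 11 -> window=[0, 2, 11] -> max=11
step 4: append 25 -> window=[2, 11, 25] -> max=25
step 5: append 12 -> window=[11, 25, 12] -> max=25
step 6: append 22 -> window=[25, 12, 22] -> max=25
step 7: append 27 -> window=[12, 22, 27] -> max=27
step 8: append 19 -> window=[22, 27, 19] -> max=27
step 9: append 23 -> window=[27, 19, 23] -> max=27
step 10: append 5 -> window=[19, 23, 5] -> max=23
step 11: append 3 -> window=[23, 5, 3] -> max=23
step 12: append 22 -> window=[5, 3, 22] -> max=22
step 13: append 0 -> window=[3, 22, 0] -> max=22
step 14: append 27 -> window=[22, 0, 27] -> max=27
step 15: append 4 -> window=[0, 27, 4] -> max=27
step 16: append 18 -> window=[27, 4, 18] -> max=27
Recorded maximums: 11 25 25 25 27 27 27 23 23 22 22 27 27 27
Changes between consecutive maximums: 5

Answer: 5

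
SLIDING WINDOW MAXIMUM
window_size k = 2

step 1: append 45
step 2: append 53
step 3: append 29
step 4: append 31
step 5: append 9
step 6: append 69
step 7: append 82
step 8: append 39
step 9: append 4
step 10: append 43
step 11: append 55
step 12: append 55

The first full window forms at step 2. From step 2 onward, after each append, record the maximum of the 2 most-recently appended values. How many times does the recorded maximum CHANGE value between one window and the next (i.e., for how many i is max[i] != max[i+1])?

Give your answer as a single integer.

Answer: 6

Derivation:
step 1: append 45 -> window=[45] (not full yet)
step 2: append 53 -> window=[45, 53] -> max=53
step 3: append 29 -> window=[53, 29] -> max=53
step 4: append 31 -> window=[29, 31] -> max=31
step 5: append 9 -> window=[31, 9] -> max=31
step 6: append 69 -> window=[9, 69] -> max=69
step 7: append 82 -> window=[69, 82] -> max=82
step 8: append 39 -> window=[82, 39] -> max=82
step 9: append 4 -> window=[39, 4] -> max=39
step 10: append 43 -> window=[4, 43] -> max=43
step 11: append 55 -> window=[43, 55] -> max=55
step 12: append 55 -> window=[55, 55] -> max=55
Recorded maximums: 53 53 31 31 69 82 82 39 43 55 55
Changes between consecutive maximums: 6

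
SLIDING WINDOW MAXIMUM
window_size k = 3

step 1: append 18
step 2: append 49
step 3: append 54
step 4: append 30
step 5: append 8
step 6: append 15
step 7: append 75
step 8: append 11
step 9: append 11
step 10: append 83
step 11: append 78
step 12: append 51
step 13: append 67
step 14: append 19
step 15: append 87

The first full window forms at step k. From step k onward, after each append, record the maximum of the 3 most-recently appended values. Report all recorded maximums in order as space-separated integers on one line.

step 1: append 18 -> window=[18] (not full yet)
step 2: append 49 -> window=[18, 49] (not full yet)
step 3: append 54 -> window=[18, 49, 54] -> max=54
step 4: append 30 -> window=[49, 54, 30] -> max=54
step 5: append 8 -> window=[54, 30, 8] -> max=54
step 6: append 15 -> window=[30, 8, 15] -> max=30
step 7: append 75 -> window=[8, 15, 75] -> max=75
step 8: append 11 -> window=[15, 75, 11] -> max=75
step 9: append 11 -> window=[75, 11, 11] -> max=75
step 10: append 83 -> window=[11, 11, 83] -> max=83
step 11: append 78 -> window=[11, 83, 78] -> max=83
step 12: append 51 -> window=[83, 78, 51] -> max=83
step 13: append 67 -> window=[78, 51, 67] -> max=78
step 14: append 19 -> window=[51, 67, 19] -> max=67
step 15: append 87 -> window=[67, 19, 87] -> max=87

Answer: 54 54 54 30 75 75 75 83 83 83 78 67 87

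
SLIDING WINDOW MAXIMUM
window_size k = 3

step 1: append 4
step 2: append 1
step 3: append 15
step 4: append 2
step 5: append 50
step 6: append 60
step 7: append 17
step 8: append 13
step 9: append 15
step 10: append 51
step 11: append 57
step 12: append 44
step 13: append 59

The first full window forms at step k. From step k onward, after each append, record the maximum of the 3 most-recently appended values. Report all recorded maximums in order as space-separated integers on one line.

Answer: 15 15 50 60 60 60 17 51 57 57 59

Derivation:
step 1: append 4 -> window=[4] (not full yet)
step 2: append 1 -> window=[4, 1] (not full yet)
step 3: append 15 -> window=[4, 1, 15] -> max=15
step 4: append 2 -> window=[1, 15, 2] -> max=15
step 5: append 50 -> window=[15, 2, 50] -> max=50
step 6: append 60 -> window=[2, 50, 60] -> max=60
step 7: append 17 -> window=[50, 60, 17] -> max=60
step 8: append 13 -> window=[60, 17, 13] -> max=60
step 9: append 15 -> window=[17, 13, 15] -> max=17
step 10: append 51 -> window=[13, 15, 51] -> max=51
step 11: append 57 -> window=[15, 51, 57] -> max=57
step 12: append 44 -> window=[51, 57, 44] -> max=57
step 13: append 59 -> window=[57, 44, 59] -> max=59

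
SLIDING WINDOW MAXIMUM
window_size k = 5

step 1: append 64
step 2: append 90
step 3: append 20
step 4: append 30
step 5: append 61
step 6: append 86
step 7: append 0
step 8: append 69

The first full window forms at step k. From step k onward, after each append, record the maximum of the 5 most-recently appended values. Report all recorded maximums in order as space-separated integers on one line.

Answer: 90 90 86 86

Derivation:
step 1: append 64 -> window=[64] (not full yet)
step 2: append 90 -> window=[64, 90] (not full yet)
step 3: append 20 -> window=[64, 90, 20] (not full yet)
step 4: append 30 -> window=[64, 90, 20, 30] (not full yet)
step 5: append 61 -> window=[64, 90, 20, 30, 61] -> max=90
step 6: append 86 -> window=[90, 20, 30, 61, 86] -> max=90
step 7: append 0 -> window=[20, 30, 61, 86, 0] -> max=86
step 8: append 69 -> window=[30, 61, 86, 0, 69] -> max=86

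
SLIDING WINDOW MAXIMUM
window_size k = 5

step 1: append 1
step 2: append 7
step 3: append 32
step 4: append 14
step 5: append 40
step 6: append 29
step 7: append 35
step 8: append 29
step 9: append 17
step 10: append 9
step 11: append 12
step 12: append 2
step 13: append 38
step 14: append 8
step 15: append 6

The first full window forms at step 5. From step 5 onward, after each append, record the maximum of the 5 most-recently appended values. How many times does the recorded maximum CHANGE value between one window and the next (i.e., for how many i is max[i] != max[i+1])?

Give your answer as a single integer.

step 1: append 1 -> window=[1] (not full yet)
step 2: append 7 -> window=[1, 7] (not full yet)
step 3: append 32 -> window=[1, 7, 32] (not full yet)
step 4: append 14 -> window=[1, 7, 32, 14] (not full yet)
step 5: append 40 -> window=[1, 7, 32, 14, 40] -> max=40
step 6: append 29 -> window=[7, 32, 14, 40, 29] -> max=40
step 7: append 35 -> window=[32, 14, 40, 29, 35] -> max=40
step 8: append 29 -> window=[14, 40, 29, 35, 29] -> max=40
step 9: append 17 -> window=[40, 29, 35, 29, 17] -> max=40
step 10: append 9 -> window=[29, 35, 29, 17, 9] -> max=35
step 11: append 12 -> window=[35, 29, 17, 9, 12] -> max=35
step 12: append 2 -> window=[29, 17, 9, 12, 2] -> max=29
step 13: append 38 -> window=[17, 9, 12, 2, 38] -> max=38
step 14: append 8 -> window=[9, 12, 2, 38, 8] -> max=38
step 15: append 6 -> window=[12, 2, 38, 8, 6] -> max=38
Recorded maximums: 40 40 40 40 40 35 35 29 38 38 38
Changes between consecutive maximums: 3

Answer: 3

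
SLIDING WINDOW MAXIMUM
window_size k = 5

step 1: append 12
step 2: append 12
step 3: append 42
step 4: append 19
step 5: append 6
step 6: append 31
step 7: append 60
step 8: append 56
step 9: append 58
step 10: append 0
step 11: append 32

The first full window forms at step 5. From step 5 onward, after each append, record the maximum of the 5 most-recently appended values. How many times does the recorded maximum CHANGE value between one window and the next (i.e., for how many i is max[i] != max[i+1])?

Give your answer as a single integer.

step 1: append 12 -> window=[12] (not full yet)
step 2: append 12 -> window=[12, 12] (not full yet)
step 3: append 42 -> window=[12, 12, 42] (not full yet)
step 4: append 19 -> window=[12, 12, 42, 19] (not full yet)
step 5: append 6 -> window=[12, 12, 42, 19, 6] -> max=42
step 6: append 31 -> window=[12, 42, 19, 6, 31] -> max=42
step 7: append 60 -> window=[42, 19, 6, 31, 60] -> max=60
step 8: append 56 -> window=[19, 6, 31, 60, 56] -> max=60
step 9: append 58 -> window=[6, 31, 60, 56, 58] -> max=60
step 10: append 0 -> window=[31, 60, 56, 58, 0] -> max=60
step 11: append 32 -> window=[60, 56, 58, 0, 32] -> max=60
Recorded maximums: 42 42 60 60 60 60 60
Changes between consecutive maximums: 1

Answer: 1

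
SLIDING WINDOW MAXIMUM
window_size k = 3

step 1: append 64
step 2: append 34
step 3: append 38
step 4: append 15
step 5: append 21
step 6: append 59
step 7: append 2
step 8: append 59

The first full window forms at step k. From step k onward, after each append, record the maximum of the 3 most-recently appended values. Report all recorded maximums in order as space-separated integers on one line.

Answer: 64 38 38 59 59 59

Derivation:
step 1: append 64 -> window=[64] (not full yet)
step 2: append 34 -> window=[64, 34] (not full yet)
step 3: append 38 -> window=[64, 34, 38] -> max=64
step 4: append 15 -> window=[34, 38, 15] -> max=38
step 5: append 21 -> window=[38, 15, 21] -> max=38
step 6: append 59 -> window=[15, 21, 59] -> max=59
step 7: append 2 -> window=[21, 59, 2] -> max=59
step 8: append 59 -> window=[59, 2, 59] -> max=59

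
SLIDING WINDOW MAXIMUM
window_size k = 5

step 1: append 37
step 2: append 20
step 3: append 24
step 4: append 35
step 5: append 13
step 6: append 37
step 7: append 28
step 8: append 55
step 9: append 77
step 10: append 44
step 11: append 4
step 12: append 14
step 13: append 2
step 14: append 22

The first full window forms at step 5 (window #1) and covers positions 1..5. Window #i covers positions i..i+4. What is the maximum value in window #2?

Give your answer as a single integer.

step 1: append 37 -> window=[37] (not full yet)
step 2: append 20 -> window=[37, 20] (not full yet)
step 3: append 24 -> window=[37, 20, 24] (not full yet)
step 4: append 35 -> window=[37, 20, 24, 35] (not full yet)
step 5: append 13 -> window=[37, 20, 24, 35, 13] -> max=37
step 6: append 37 -> window=[20, 24, 35, 13, 37] -> max=37
Window #2 max = 37

Answer: 37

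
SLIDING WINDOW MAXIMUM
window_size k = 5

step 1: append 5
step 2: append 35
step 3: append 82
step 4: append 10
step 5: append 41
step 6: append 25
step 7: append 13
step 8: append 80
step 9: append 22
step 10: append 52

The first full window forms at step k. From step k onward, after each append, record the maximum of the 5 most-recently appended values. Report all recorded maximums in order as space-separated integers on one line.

step 1: append 5 -> window=[5] (not full yet)
step 2: append 35 -> window=[5, 35] (not full yet)
step 3: append 82 -> window=[5, 35, 82] (not full yet)
step 4: append 10 -> window=[5, 35, 82, 10] (not full yet)
step 5: append 41 -> window=[5, 35, 82, 10, 41] -> max=82
step 6: append 25 -> window=[35, 82, 10, 41, 25] -> max=82
step 7: append 13 -> window=[82, 10, 41, 25, 13] -> max=82
step 8: append 80 -> window=[10, 41, 25, 13, 80] -> max=80
step 9: append 22 -> window=[41, 25, 13, 80, 22] -> max=80
step 10: append 52 -> window=[25, 13, 80, 22, 52] -> max=80

Answer: 82 82 82 80 80 80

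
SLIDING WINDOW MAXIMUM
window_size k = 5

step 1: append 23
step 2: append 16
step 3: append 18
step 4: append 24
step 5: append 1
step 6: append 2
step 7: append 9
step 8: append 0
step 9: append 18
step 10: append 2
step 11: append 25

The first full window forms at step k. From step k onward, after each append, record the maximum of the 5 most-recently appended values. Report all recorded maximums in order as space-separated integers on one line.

step 1: append 23 -> window=[23] (not full yet)
step 2: append 16 -> window=[23, 16] (not full yet)
step 3: append 18 -> window=[23, 16, 18] (not full yet)
step 4: append 24 -> window=[23, 16, 18, 24] (not full yet)
step 5: append 1 -> window=[23, 16, 18, 24, 1] -> max=24
step 6: append 2 -> window=[16, 18, 24, 1, 2] -> max=24
step 7: append 9 -> window=[18, 24, 1, 2, 9] -> max=24
step 8: append 0 -> window=[24, 1, 2, 9, 0] -> max=24
step 9: append 18 -> window=[1, 2, 9, 0, 18] -> max=18
step 10: append 2 -> window=[2, 9, 0, 18, 2] -> max=18
step 11: append 25 -> window=[9, 0, 18, 2, 25] -> max=25

Answer: 24 24 24 24 18 18 25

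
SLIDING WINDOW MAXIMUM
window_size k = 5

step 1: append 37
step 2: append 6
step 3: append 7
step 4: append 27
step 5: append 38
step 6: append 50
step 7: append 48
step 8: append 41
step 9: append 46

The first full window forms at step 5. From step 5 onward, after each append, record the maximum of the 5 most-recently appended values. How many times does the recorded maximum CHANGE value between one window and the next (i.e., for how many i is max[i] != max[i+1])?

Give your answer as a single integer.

step 1: append 37 -> window=[37] (not full yet)
step 2: append 6 -> window=[37, 6] (not full yet)
step 3: append 7 -> window=[37, 6, 7] (not full yet)
step 4: append 27 -> window=[37, 6, 7, 27] (not full yet)
step 5: append 38 -> window=[37, 6, 7, 27, 38] -> max=38
step 6: append 50 -> window=[6, 7, 27, 38, 50] -> max=50
step 7: append 48 -> window=[7, 27, 38, 50, 48] -> max=50
step 8: append 41 -> window=[27, 38, 50, 48, 41] -> max=50
step 9: append 46 -> window=[38, 50, 48, 41, 46] -> max=50
Recorded maximums: 38 50 50 50 50
Changes between consecutive maximums: 1

Answer: 1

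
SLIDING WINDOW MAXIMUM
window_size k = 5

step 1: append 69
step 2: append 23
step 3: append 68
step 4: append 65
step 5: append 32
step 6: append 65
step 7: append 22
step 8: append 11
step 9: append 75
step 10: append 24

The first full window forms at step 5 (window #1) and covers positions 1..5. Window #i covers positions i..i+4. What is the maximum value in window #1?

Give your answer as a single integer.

step 1: append 69 -> window=[69] (not full yet)
step 2: append 23 -> window=[69, 23] (not full yet)
step 3: append 68 -> window=[69, 23, 68] (not full yet)
step 4: append 65 -> window=[69, 23, 68, 65] (not full yet)
step 5: append 32 -> window=[69, 23, 68, 65, 32] -> max=69
Window #1 max = 69

Answer: 69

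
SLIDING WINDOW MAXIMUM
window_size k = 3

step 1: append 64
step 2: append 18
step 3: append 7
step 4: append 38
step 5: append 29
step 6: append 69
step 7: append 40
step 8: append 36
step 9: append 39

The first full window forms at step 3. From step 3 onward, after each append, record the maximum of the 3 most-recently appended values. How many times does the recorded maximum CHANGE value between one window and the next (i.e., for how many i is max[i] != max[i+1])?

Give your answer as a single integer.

step 1: append 64 -> window=[64] (not full yet)
step 2: append 18 -> window=[64, 18] (not full yet)
step 3: append 7 -> window=[64, 18, 7] -> max=64
step 4: append 38 -> window=[18, 7, 38] -> max=38
step 5: append 29 -> window=[7, 38, 29] -> max=38
step 6: append 69 -> window=[38, 29, 69] -> max=69
step 7: append 40 -> window=[29, 69, 40] -> max=69
step 8: append 36 -> window=[69, 40, 36] -> max=69
step 9: append 39 -> window=[40, 36, 39] -> max=40
Recorded maximums: 64 38 38 69 69 69 40
Changes between consecutive maximums: 3

Answer: 3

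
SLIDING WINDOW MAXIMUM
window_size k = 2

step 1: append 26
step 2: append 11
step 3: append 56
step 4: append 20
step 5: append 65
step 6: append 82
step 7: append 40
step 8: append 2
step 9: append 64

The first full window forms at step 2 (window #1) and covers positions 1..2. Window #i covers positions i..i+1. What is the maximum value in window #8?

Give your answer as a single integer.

step 1: append 26 -> window=[26] (not full yet)
step 2: append 11 -> window=[26, 11] -> max=26
step 3: append 56 -> window=[11, 56] -> max=56
step 4: append 20 -> window=[56, 20] -> max=56
step 5: append 65 -> window=[20, 65] -> max=65
step 6: append 82 -> window=[65, 82] -> max=82
step 7: append 40 -> window=[82, 40] -> max=82
step 8: append 2 -> window=[40, 2] -> max=40
step 9: append 64 -> window=[2, 64] -> max=64
Window #8 max = 64

Answer: 64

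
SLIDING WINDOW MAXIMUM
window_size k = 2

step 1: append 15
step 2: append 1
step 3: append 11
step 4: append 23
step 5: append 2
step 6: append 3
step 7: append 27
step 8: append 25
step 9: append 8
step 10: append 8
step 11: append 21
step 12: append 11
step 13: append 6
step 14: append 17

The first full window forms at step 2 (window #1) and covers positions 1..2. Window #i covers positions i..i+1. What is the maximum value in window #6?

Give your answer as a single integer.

Answer: 27

Derivation:
step 1: append 15 -> window=[15] (not full yet)
step 2: append 1 -> window=[15, 1] -> max=15
step 3: append 11 -> window=[1, 11] -> max=11
step 4: append 23 -> window=[11, 23] -> max=23
step 5: append 2 -> window=[23, 2] -> max=23
step 6: append 3 -> window=[2, 3] -> max=3
step 7: append 27 -> window=[3, 27] -> max=27
Window #6 max = 27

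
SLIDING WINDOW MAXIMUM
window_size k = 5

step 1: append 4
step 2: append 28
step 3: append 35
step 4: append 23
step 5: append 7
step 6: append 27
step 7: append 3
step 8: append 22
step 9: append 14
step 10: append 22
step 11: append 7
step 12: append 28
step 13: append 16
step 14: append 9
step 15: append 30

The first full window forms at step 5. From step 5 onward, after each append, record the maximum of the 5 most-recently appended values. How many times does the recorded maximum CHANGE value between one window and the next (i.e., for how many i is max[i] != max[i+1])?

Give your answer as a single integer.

step 1: append 4 -> window=[4] (not full yet)
step 2: append 28 -> window=[4, 28] (not full yet)
step 3: append 35 -> window=[4, 28, 35] (not full yet)
step 4: append 23 -> window=[4, 28, 35, 23] (not full yet)
step 5: append 7 -> window=[4, 28, 35, 23, 7] -> max=35
step 6: append 27 -> window=[28, 35, 23, 7, 27] -> max=35
step 7: append 3 -> window=[35, 23, 7, 27, 3] -> max=35
step 8: append 22 -> window=[23, 7, 27, 3, 22] -> max=27
step 9: append 14 -> window=[7, 27, 3, 22, 14] -> max=27
step 10: append 22 -> window=[27, 3, 22, 14, 22] -> max=27
step 11: append 7 -> window=[3, 22, 14, 22, 7] -> max=22
step 12: append 28 -> window=[22, 14, 22, 7, 28] -> max=28
step 13: append 16 -> window=[14, 22, 7, 28, 16] -> max=28
step 14: append 9 -> window=[22, 7, 28, 16, 9] -> max=28
step 15: append 30 -> window=[7, 28, 16, 9, 30] -> max=30
Recorded maximums: 35 35 35 27 27 27 22 28 28 28 30
Changes between consecutive maximums: 4

Answer: 4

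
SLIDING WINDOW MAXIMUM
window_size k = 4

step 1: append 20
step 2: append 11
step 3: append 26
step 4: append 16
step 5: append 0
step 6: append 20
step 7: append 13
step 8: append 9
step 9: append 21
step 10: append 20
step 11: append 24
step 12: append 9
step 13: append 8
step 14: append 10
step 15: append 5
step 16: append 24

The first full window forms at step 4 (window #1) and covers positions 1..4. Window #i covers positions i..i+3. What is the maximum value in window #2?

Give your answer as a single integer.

Answer: 26

Derivation:
step 1: append 20 -> window=[20] (not full yet)
step 2: append 11 -> window=[20, 11] (not full yet)
step 3: append 26 -> window=[20, 11, 26] (not full yet)
step 4: append 16 -> window=[20, 11, 26, 16] -> max=26
step 5: append 0 -> window=[11, 26, 16, 0] -> max=26
Window #2 max = 26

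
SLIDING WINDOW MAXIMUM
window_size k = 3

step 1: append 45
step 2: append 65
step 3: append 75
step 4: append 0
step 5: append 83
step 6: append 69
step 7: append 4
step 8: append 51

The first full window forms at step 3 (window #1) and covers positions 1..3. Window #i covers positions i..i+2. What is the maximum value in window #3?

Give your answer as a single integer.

step 1: append 45 -> window=[45] (not full yet)
step 2: append 65 -> window=[45, 65] (not full yet)
step 3: append 75 -> window=[45, 65, 75] -> max=75
step 4: append 0 -> window=[65, 75, 0] -> max=75
step 5: append 83 -> window=[75, 0, 83] -> max=83
Window #3 max = 83

Answer: 83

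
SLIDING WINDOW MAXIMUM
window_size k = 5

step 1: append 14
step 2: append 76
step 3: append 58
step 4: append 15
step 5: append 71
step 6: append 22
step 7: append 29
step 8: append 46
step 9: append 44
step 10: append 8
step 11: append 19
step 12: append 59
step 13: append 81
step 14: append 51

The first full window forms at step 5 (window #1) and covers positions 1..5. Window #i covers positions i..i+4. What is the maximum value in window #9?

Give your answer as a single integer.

step 1: append 14 -> window=[14] (not full yet)
step 2: append 76 -> window=[14, 76] (not full yet)
step 3: append 58 -> window=[14, 76, 58] (not full yet)
step 4: append 15 -> window=[14, 76, 58, 15] (not full yet)
step 5: append 71 -> window=[14, 76, 58, 15, 71] -> max=76
step 6: append 22 -> window=[76, 58, 15, 71, 22] -> max=76
step 7: append 29 -> window=[58, 15, 71, 22, 29] -> max=71
step 8: append 46 -> window=[15, 71, 22, 29, 46] -> max=71
step 9: append 44 -> window=[71, 22, 29, 46, 44] -> max=71
step 10: append 8 -> window=[22, 29, 46, 44, 8] -> max=46
step 11: append 19 -> window=[29, 46, 44, 8, 19] -> max=46
step 12: append 59 -> window=[46, 44, 8, 19, 59] -> max=59
step 13: append 81 -> window=[44, 8, 19, 59, 81] -> max=81
Window #9 max = 81

Answer: 81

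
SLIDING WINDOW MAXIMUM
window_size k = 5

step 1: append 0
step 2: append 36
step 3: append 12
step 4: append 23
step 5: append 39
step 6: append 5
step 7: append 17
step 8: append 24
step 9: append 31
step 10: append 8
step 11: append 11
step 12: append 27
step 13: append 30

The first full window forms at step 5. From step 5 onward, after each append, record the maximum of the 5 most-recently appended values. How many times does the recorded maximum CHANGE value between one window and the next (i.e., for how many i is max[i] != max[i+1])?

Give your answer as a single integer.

Answer: 1

Derivation:
step 1: append 0 -> window=[0] (not full yet)
step 2: append 36 -> window=[0, 36] (not full yet)
step 3: append 12 -> window=[0, 36, 12] (not full yet)
step 4: append 23 -> window=[0, 36, 12, 23] (not full yet)
step 5: append 39 -> window=[0, 36, 12, 23, 39] -> max=39
step 6: append 5 -> window=[36, 12, 23, 39, 5] -> max=39
step 7: append 17 -> window=[12, 23, 39, 5, 17] -> max=39
step 8: append 24 -> window=[23, 39, 5, 17, 24] -> max=39
step 9: append 31 -> window=[39, 5, 17, 24, 31] -> max=39
step 10: append 8 -> window=[5, 17, 24, 31, 8] -> max=31
step 11: append 11 -> window=[17, 24, 31, 8, 11] -> max=31
step 12: append 27 -> window=[24, 31, 8, 11, 27] -> max=31
step 13: append 30 -> window=[31, 8, 11, 27, 30] -> max=31
Recorded maximums: 39 39 39 39 39 31 31 31 31
Changes between consecutive maximums: 1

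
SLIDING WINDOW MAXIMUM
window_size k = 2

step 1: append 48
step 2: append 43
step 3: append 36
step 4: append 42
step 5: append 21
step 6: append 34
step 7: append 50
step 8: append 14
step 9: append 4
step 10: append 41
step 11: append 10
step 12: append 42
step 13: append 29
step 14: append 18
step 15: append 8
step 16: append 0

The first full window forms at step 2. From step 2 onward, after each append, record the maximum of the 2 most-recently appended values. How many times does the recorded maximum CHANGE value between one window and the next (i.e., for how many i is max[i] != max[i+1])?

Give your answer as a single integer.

step 1: append 48 -> window=[48] (not full yet)
step 2: append 43 -> window=[48, 43] -> max=48
step 3: append 36 -> window=[43, 36] -> max=43
step 4: append 42 -> window=[36, 42] -> max=42
step 5: append 21 -> window=[42, 21] -> max=42
step 6: append 34 -> window=[21, 34] -> max=34
step 7: append 50 -> window=[34, 50] -> max=50
step 8: append 14 -> window=[50, 14] -> max=50
step 9: append 4 -> window=[14, 4] -> max=14
step 10: append 41 -> window=[4, 41] -> max=41
step 11: append 10 -> window=[41, 10] -> max=41
step 12: append 42 -> window=[10, 42] -> max=42
step 13: append 29 -> window=[42, 29] -> max=42
step 14: append 18 -> window=[29, 18] -> max=29
step 15: append 8 -> window=[18, 8] -> max=18
step 16: append 0 -> window=[8, 0] -> max=8
Recorded maximums: 48 43 42 42 34 50 50 14 41 41 42 42 29 18 8
Changes between consecutive maximums: 10

Answer: 10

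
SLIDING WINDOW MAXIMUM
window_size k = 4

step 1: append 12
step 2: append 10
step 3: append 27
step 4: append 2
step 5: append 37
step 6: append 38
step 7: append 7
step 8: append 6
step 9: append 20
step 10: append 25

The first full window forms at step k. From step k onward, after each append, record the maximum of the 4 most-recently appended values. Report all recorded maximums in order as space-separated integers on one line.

step 1: append 12 -> window=[12] (not full yet)
step 2: append 10 -> window=[12, 10] (not full yet)
step 3: append 27 -> window=[12, 10, 27] (not full yet)
step 4: append 2 -> window=[12, 10, 27, 2] -> max=27
step 5: append 37 -> window=[10, 27, 2, 37] -> max=37
step 6: append 38 -> window=[27, 2, 37, 38] -> max=38
step 7: append 7 -> window=[2, 37, 38, 7] -> max=38
step 8: append 6 -> window=[37, 38, 7, 6] -> max=38
step 9: append 20 -> window=[38, 7, 6, 20] -> max=38
step 10: append 25 -> window=[7, 6, 20, 25] -> max=25

Answer: 27 37 38 38 38 38 25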